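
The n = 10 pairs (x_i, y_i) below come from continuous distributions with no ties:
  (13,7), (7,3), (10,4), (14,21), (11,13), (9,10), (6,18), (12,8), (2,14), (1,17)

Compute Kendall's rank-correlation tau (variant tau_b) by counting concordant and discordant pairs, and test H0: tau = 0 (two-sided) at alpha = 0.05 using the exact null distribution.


Step 1: Enumerate the 45 unordered pairs (i,j) with i<j and classify each by sign(x_j-x_i) * sign(y_j-y_i).
  (1,2):dx=-6,dy=-4->C; (1,3):dx=-3,dy=-3->C; (1,4):dx=+1,dy=+14->C; (1,5):dx=-2,dy=+6->D
  (1,6):dx=-4,dy=+3->D; (1,7):dx=-7,dy=+11->D; (1,8):dx=-1,dy=+1->D; (1,9):dx=-11,dy=+7->D
  (1,10):dx=-12,dy=+10->D; (2,3):dx=+3,dy=+1->C; (2,4):dx=+7,dy=+18->C; (2,5):dx=+4,dy=+10->C
  (2,6):dx=+2,dy=+7->C; (2,7):dx=-1,dy=+15->D; (2,8):dx=+5,dy=+5->C; (2,9):dx=-5,dy=+11->D
  (2,10):dx=-6,dy=+14->D; (3,4):dx=+4,dy=+17->C; (3,5):dx=+1,dy=+9->C; (3,6):dx=-1,dy=+6->D
  (3,7):dx=-4,dy=+14->D; (3,8):dx=+2,dy=+4->C; (3,9):dx=-8,dy=+10->D; (3,10):dx=-9,dy=+13->D
  (4,5):dx=-3,dy=-8->C; (4,6):dx=-5,dy=-11->C; (4,7):dx=-8,dy=-3->C; (4,8):dx=-2,dy=-13->C
  (4,9):dx=-12,dy=-7->C; (4,10):dx=-13,dy=-4->C; (5,6):dx=-2,dy=-3->C; (5,7):dx=-5,dy=+5->D
  (5,8):dx=+1,dy=-5->D; (5,9):dx=-9,dy=+1->D; (5,10):dx=-10,dy=+4->D; (6,7):dx=-3,dy=+8->D
  (6,8):dx=+3,dy=-2->D; (6,9):dx=-7,dy=+4->D; (6,10):dx=-8,dy=+7->D; (7,8):dx=+6,dy=-10->D
  (7,9):dx=-4,dy=-4->C; (7,10):dx=-5,dy=-1->C; (8,9):dx=-10,dy=+6->D; (8,10):dx=-11,dy=+9->D
  (9,10):dx=-1,dy=+3->D
Step 2: C = 20, D = 25, total pairs = 45.
Step 3: tau = (C - D)/(n(n-1)/2) = (20 - 25)/45 = -0.111111.
Step 4: Exact two-sided p-value (enumerate n! = 3628800 permutations of y under H0): p = 0.727490.
Step 5: alpha = 0.05. fail to reject H0.

tau_b = -0.1111 (C=20, D=25), p = 0.727490, fail to reject H0.


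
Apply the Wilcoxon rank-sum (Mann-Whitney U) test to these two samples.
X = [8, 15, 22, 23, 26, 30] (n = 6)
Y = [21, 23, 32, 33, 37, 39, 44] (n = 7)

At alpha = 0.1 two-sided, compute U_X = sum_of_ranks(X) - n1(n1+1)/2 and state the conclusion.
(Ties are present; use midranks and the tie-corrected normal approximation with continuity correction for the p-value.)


Step 1: Combine and sort all 13 observations; assign midranks.
sorted (value, group): (8,X), (15,X), (21,Y), (22,X), (23,X), (23,Y), (26,X), (30,X), (32,Y), (33,Y), (37,Y), (39,Y), (44,Y)
ranks: 8->1, 15->2, 21->3, 22->4, 23->5.5, 23->5.5, 26->7, 30->8, 32->9, 33->10, 37->11, 39->12, 44->13
Step 2: Rank sum for X: R1 = 1 + 2 + 4 + 5.5 + 7 + 8 = 27.5.
Step 3: U_X = R1 - n1(n1+1)/2 = 27.5 - 6*7/2 = 27.5 - 21 = 6.5.
       U_Y = n1*n2 - U_X = 42 - 6.5 = 35.5.
Step 4: Ties are present, so use the tie-corrected normal approximation (with continuity correction) for the p-value.
Step 5: p-value = 0.045204; compare to alpha = 0.1. reject H0.

U_X = 6.5, p = 0.045204, reject H0 at alpha = 0.1.


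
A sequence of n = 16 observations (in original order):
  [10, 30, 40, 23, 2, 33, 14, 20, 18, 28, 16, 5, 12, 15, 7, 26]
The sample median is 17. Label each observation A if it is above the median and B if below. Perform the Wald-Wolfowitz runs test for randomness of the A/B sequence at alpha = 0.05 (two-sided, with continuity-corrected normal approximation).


Step 1: Compute median = 17; label A = above, B = below.
Labels in order: BAAABABAAABBBBBA  (n_A = 8, n_B = 8)
Step 2: Count runs R = 8.
Step 3: Under H0 (random ordering), E[R] = 2*n_A*n_B/(n_A+n_B) + 1 = 2*8*8/16 + 1 = 9.0000.
        Var[R] = 2*n_A*n_B*(2*n_A*n_B - n_A - n_B) / ((n_A+n_B)^2 * (n_A+n_B-1)) = 14336/3840 = 3.7333.
        SD[R] = 1.9322.
Step 4: Continuity-corrected z = (R + 0.5 - E[R]) / SD[R] = (8 + 0.5 - 9.0000) / 1.9322 = -0.2588.
Step 5: Two-sided p-value via normal approximation = 2*(1 - Phi(|z|)) = 0.795809.
Step 6: alpha = 0.05. fail to reject H0.

R = 8, z = -0.2588, p = 0.795809, fail to reject H0.


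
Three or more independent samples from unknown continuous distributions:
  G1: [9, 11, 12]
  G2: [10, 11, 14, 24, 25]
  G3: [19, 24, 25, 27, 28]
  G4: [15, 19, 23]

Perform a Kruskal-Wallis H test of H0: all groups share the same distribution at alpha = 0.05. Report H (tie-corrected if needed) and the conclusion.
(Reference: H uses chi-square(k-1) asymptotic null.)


Step 1: Combine all N = 16 observations and assign midranks.
sorted (value, group, rank): (9,G1,1), (10,G2,2), (11,G1,3.5), (11,G2,3.5), (12,G1,5), (14,G2,6), (15,G4,7), (19,G3,8.5), (19,G4,8.5), (23,G4,10), (24,G2,11.5), (24,G3,11.5), (25,G2,13.5), (25,G3,13.5), (27,G3,15), (28,G3,16)
Step 2: Sum ranks within each group.
R_1 = 9.5 (n_1 = 3)
R_2 = 36.5 (n_2 = 5)
R_3 = 64.5 (n_3 = 5)
R_4 = 25.5 (n_4 = 3)
Step 3: H = 12/(N(N+1)) * sum(R_i^2/n_i) - 3(N+1)
     = 12/(16*17) * (9.5^2/3 + 36.5^2/5 + 64.5^2/5 + 25.5^2/3) - 3*17
     = 0.044118 * 1345.33 - 51
     = 8.352941.
Step 4: Ties present; correction factor C = 1 - 24/(16^3 - 16) = 0.994118. Corrected H = 8.352941 / 0.994118 = 8.402367.
Step 5: Under H0, H ~ chi^2(3); p-value = 0.038388.
Step 6: alpha = 0.05. reject H0.

H = 8.4024, df = 3, p = 0.038388, reject H0.


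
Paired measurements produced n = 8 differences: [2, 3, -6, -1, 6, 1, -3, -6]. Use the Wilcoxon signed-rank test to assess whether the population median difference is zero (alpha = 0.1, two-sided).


Step 1: Drop any zero differences (none here) and take |d_i|.
|d| = [2, 3, 6, 1, 6, 1, 3, 6]
Step 2: Midrank |d_i| (ties get averaged ranks).
ranks: |2|->3, |3|->4.5, |6|->7, |1|->1.5, |6|->7, |1|->1.5, |3|->4.5, |6|->7
Step 3: Attach original signs; sum ranks with positive sign and with negative sign.
W+ = 3 + 4.5 + 7 + 1.5 = 16
W- = 7 + 1.5 + 4.5 + 7 = 20
(Check: W+ + W- = 36 should equal n(n+1)/2 = 36.)
Step 4: Test statistic W = min(W+, W-) = 16.
Step 5: Ties in |d|, so use the tie-corrected normal approximation.
        E[W] = n(n+1)/4 = 8*9/4 = 18.
        Tie groups: |d|=1 (t=2), |d|=3 (t=2), |d|=6 (t=3); sum(t^3 - t) = 36.
        Var[W] = n(n+1)(2n+1)/24 - sum(t^3-t)/48 = 1224/24 - 36/48 = 50.25.
        z = (W - E[W]) / sqrt(Var[W]) = (16 - 18) / 7.0887 = -0.2821.
        Two-sided p = 2*Phi(z) = 0.777838.
Step 6: alpha = 0.1. fail to reject H0.

W+ = 16, W- = 20, W = min = 16, p = 0.777838, fail to reject H0.


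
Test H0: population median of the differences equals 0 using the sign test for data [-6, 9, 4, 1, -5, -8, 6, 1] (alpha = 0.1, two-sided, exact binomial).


Step 1: Discard zero differences. Original n = 8; n_eff = number of nonzero differences = 8.
Nonzero differences (with sign): -6, +9, +4, +1, -5, -8, +6, +1
Step 2: Count signs: positive = 5, negative = 3.
Step 3: Under H0: P(positive) = 0.5, so the number of positives S ~ Bin(8, 0.5).
Step 4: Two-sided exact p-value = sum of Bin(8,0.5) probabilities at or below the observed probability = 0.726562.
Step 5: alpha = 0.1. fail to reject H0.

n_eff = 8, pos = 5, neg = 3, p = 0.726562, fail to reject H0.


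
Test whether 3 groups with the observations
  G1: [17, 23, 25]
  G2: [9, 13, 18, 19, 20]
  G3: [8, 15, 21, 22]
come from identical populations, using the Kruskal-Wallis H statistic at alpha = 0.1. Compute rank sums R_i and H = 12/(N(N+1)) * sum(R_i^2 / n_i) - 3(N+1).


Step 1: Combine all N = 12 observations and assign midranks.
sorted (value, group, rank): (8,G3,1), (9,G2,2), (13,G2,3), (15,G3,4), (17,G1,5), (18,G2,6), (19,G2,7), (20,G2,8), (21,G3,9), (22,G3,10), (23,G1,11), (25,G1,12)
Step 2: Sum ranks within each group.
R_1 = 28 (n_1 = 3)
R_2 = 26 (n_2 = 5)
R_3 = 24 (n_3 = 4)
Step 3: H = 12/(N(N+1)) * sum(R_i^2/n_i) - 3(N+1)
     = 12/(12*13) * (28^2/3 + 26^2/5 + 24^2/4) - 3*13
     = 0.076923 * 540.533 - 39
     = 2.579487.
Step 4: No ties, so H is used without correction.
Step 5: Under H0, H ~ chi^2(2); p-value = 0.275341.
Step 6: alpha = 0.1. fail to reject H0.

H = 2.5795, df = 2, p = 0.275341, fail to reject H0.


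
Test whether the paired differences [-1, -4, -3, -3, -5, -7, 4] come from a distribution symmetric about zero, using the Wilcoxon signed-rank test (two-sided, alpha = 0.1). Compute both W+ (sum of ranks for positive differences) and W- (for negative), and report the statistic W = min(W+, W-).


Step 1: Drop any zero differences (none here) and take |d_i|.
|d| = [1, 4, 3, 3, 5, 7, 4]
Step 2: Midrank |d_i| (ties get averaged ranks).
ranks: |1|->1, |4|->4.5, |3|->2.5, |3|->2.5, |5|->6, |7|->7, |4|->4.5
Step 3: Attach original signs; sum ranks with positive sign and with negative sign.
W+ = 4.5 = 4.5
W- = 1 + 4.5 + 2.5 + 2.5 + 6 + 7 = 23.5
(Check: W+ + W- = 28 should equal n(n+1)/2 = 28.)
Step 4: Test statistic W = min(W+, W-) = 4.5.
Step 5: Ties in |d|, so use the tie-corrected normal approximation.
        E[W] = n(n+1)/4 = 7*8/4 = 14.
        Tie groups: |d|=3 (t=2), |d|=4 (t=2); sum(t^3 - t) = 12.
        Var[W] = n(n+1)(2n+1)/24 - sum(t^3-t)/48 = 840/24 - 12/48 = 34.75.
        z = (W - E[W]) / sqrt(Var[W]) = (4.5 - 14) / 5.8949 = -1.6116.
        Two-sided p = 2*Phi(z) = 0.107058.
Step 6: alpha = 0.1. fail to reject H0.

W+ = 4.5, W- = 23.5, W = min = 4.5, p = 0.107058, fail to reject H0.


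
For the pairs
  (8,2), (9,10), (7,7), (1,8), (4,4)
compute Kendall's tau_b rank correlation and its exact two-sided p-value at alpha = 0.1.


Step 1: Enumerate the 10 unordered pairs (i,j) with i<j and classify each by sign(x_j-x_i) * sign(y_j-y_i).
  (1,2):dx=+1,dy=+8->C; (1,3):dx=-1,dy=+5->D; (1,4):dx=-7,dy=+6->D; (1,5):dx=-4,dy=+2->D
  (2,3):dx=-2,dy=-3->C; (2,4):dx=-8,dy=-2->C; (2,5):dx=-5,dy=-6->C; (3,4):dx=-6,dy=+1->D
  (3,5):dx=-3,dy=-3->C; (4,5):dx=+3,dy=-4->D
Step 2: C = 5, D = 5, total pairs = 10.
Step 3: tau = (C - D)/(n(n-1)/2) = (5 - 5)/10 = 0.000000.
Step 4: Exact two-sided p-value (enumerate n! = 120 permutations of y under H0): p = 1.000000.
Step 5: alpha = 0.1. fail to reject H0.

tau_b = 0.0000 (C=5, D=5), p = 1.000000, fail to reject H0.


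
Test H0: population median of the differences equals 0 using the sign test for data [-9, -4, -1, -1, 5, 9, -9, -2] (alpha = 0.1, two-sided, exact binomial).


Step 1: Discard zero differences. Original n = 8; n_eff = number of nonzero differences = 8.
Nonzero differences (with sign): -9, -4, -1, -1, +5, +9, -9, -2
Step 2: Count signs: positive = 2, negative = 6.
Step 3: Under H0: P(positive) = 0.5, so the number of positives S ~ Bin(8, 0.5).
Step 4: Two-sided exact p-value = sum of Bin(8,0.5) probabilities at or below the observed probability = 0.289062.
Step 5: alpha = 0.1. fail to reject H0.

n_eff = 8, pos = 2, neg = 6, p = 0.289062, fail to reject H0.


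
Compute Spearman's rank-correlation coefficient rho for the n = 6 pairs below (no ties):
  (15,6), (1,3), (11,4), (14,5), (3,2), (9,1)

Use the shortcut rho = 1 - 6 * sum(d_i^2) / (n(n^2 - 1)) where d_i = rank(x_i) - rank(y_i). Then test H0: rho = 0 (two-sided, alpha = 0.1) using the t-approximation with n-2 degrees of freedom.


Step 1: Rank x and y separately (midranks; no ties here).
rank(x): 15->6, 1->1, 11->4, 14->5, 3->2, 9->3
rank(y): 6->6, 3->3, 4->4, 5->5, 2->2, 1->1
Step 2: d_i = R_x(i) - R_y(i); compute d_i^2.
  (6-6)^2=0, (1-3)^2=4, (4-4)^2=0, (5-5)^2=0, (2-2)^2=0, (3-1)^2=4
sum(d^2) = 8.
Step 3: rho = 1 - 6*8 / (6*(6^2 - 1)) = 1 - 48/210 = 0.771429.
Step 4: Under H0, t = rho * sqrt((n-2)/(1-rho^2)) = 2.4247 ~ t(4).
Step 5: Two-sided p-value from the t-distribution with 4 df = 0.072397.
Step 6: alpha = 0.1. reject H0.

rho = 0.7714, p = 0.072397, reject H0 at alpha = 0.1.


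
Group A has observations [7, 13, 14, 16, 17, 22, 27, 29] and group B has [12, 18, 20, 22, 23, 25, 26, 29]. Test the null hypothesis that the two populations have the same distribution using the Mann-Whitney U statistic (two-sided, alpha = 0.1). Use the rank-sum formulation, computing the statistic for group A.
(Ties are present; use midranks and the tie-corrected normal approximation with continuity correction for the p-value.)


Step 1: Combine and sort all 16 observations; assign midranks.
sorted (value, group): (7,X), (12,Y), (13,X), (14,X), (16,X), (17,X), (18,Y), (20,Y), (22,X), (22,Y), (23,Y), (25,Y), (26,Y), (27,X), (29,X), (29,Y)
ranks: 7->1, 12->2, 13->3, 14->4, 16->5, 17->6, 18->7, 20->8, 22->9.5, 22->9.5, 23->11, 25->12, 26->13, 27->14, 29->15.5, 29->15.5
Step 2: Rank sum for X: R1 = 1 + 3 + 4 + 5 + 6 + 9.5 + 14 + 15.5 = 58.
Step 3: U_X = R1 - n1(n1+1)/2 = 58 - 8*9/2 = 58 - 36 = 22.
       U_Y = n1*n2 - U_X = 64 - 22 = 42.
Step 4: Ties are present, so use the tie-corrected normal approximation (with continuity correction) for the p-value.
Step 5: p-value = 0.317712; compare to alpha = 0.1. fail to reject H0.

U_X = 22, p = 0.317712, fail to reject H0 at alpha = 0.1.


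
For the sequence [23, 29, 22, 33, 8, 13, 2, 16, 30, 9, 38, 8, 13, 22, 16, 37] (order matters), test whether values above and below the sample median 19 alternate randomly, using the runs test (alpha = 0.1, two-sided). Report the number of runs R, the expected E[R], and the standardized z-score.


Step 1: Compute median = 19; label A = above, B = below.
Labels in order: AAAABBBBABABBABA  (n_A = 8, n_B = 8)
Step 2: Count runs R = 9.
Step 3: Under H0 (random ordering), E[R] = 2*n_A*n_B/(n_A+n_B) + 1 = 2*8*8/16 + 1 = 9.0000.
        Var[R] = 2*n_A*n_B*(2*n_A*n_B - n_A - n_B) / ((n_A+n_B)^2 * (n_A+n_B-1)) = 14336/3840 = 3.7333.
        SD[R] = 1.9322.
Step 4: R = E[R], so z = 0 with no continuity correction.
Step 5: Two-sided p-value via normal approximation = 2*(1 - Phi(|z|)) = 1.000000.
Step 6: alpha = 0.1. fail to reject H0.

R = 9, z = 0.0000, p = 1.000000, fail to reject H0.


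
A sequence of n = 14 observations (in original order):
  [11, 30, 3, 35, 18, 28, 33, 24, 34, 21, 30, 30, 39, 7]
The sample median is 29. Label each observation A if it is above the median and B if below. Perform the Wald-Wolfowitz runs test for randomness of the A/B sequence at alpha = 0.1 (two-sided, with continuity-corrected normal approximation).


Step 1: Compute median = 29; label A = above, B = below.
Labels in order: BABABBABABAAAB  (n_A = 7, n_B = 7)
Step 2: Count runs R = 11.
Step 3: Under H0 (random ordering), E[R] = 2*n_A*n_B/(n_A+n_B) + 1 = 2*7*7/14 + 1 = 8.0000.
        Var[R] = 2*n_A*n_B*(2*n_A*n_B - n_A - n_B) / ((n_A+n_B)^2 * (n_A+n_B-1)) = 8232/2548 = 3.2308.
        SD[R] = 1.7974.
Step 4: Continuity-corrected z = (R - 0.5 - E[R]) / SD[R] = (11 - 0.5 - 8.0000) / 1.7974 = 1.3909.
Step 5: Two-sided p-value via normal approximation = 2*(1 - Phi(|z|)) = 0.164264.
Step 6: alpha = 0.1. fail to reject H0.

R = 11, z = 1.3909, p = 0.164264, fail to reject H0.


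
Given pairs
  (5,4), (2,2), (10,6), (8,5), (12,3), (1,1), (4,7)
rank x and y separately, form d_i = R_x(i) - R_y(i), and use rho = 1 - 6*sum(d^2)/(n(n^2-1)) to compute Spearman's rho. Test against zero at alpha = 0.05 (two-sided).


Step 1: Rank x and y separately (midranks; no ties here).
rank(x): 5->4, 2->2, 10->6, 8->5, 12->7, 1->1, 4->3
rank(y): 4->4, 2->2, 6->6, 5->5, 3->3, 1->1, 7->7
Step 2: d_i = R_x(i) - R_y(i); compute d_i^2.
  (4-4)^2=0, (2-2)^2=0, (6-6)^2=0, (5-5)^2=0, (7-3)^2=16, (1-1)^2=0, (3-7)^2=16
sum(d^2) = 32.
Step 3: rho = 1 - 6*32 / (7*(7^2 - 1)) = 1 - 192/336 = 0.428571.
Step 4: Under H0, t = rho * sqrt((n-2)/(1-rho^2)) = 1.0607 ~ t(5).
Step 5: Two-sided p-value from the t-distribution with 5 df = 0.337368.
Step 6: alpha = 0.05. fail to reject H0.

rho = 0.4286, p = 0.337368, fail to reject H0 at alpha = 0.05.


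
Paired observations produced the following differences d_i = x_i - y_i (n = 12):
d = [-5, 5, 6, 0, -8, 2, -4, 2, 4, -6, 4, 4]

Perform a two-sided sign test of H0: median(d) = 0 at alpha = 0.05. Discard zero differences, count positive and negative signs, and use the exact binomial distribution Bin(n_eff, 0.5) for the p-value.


Step 1: Discard zero differences. Original n = 12; n_eff = number of nonzero differences = 11.
Nonzero differences (with sign): -5, +5, +6, -8, +2, -4, +2, +4, -6, +4, +4
Step 2: Count signs: positive = 7, negative = 4.
Step 3: Under H0: P(positive) = 0.5, so the number of positives S ~ Bin(11, 0.5).
Step 4: Two-sided exact p-value = sum of Bin(11,0.5) probabilities at or below the observed probability = 0.548828.
Step 5: alpha = 0.05. fail to reject H0.

n_eff = 11, pos = 7, neg = 4, p = 0.548828, fail to reject H0.


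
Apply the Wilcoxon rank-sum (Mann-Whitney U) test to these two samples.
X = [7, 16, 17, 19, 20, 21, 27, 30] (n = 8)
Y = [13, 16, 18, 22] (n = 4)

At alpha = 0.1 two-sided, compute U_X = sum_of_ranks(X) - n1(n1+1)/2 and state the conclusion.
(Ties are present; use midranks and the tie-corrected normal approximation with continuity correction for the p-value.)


Step 1: Combine and sort all 12 observations; assign midranks.
sorted (value, group): (7,X), (13,Y), (16,X), (16,Y), (17,X), (18,Y), (19,X), (20,X), (21,X), (22,Y), (27,X), (30,X)
ranks: 7->1, 13->2, 16->3.5, 16->3.5, 17->5, 18->6, 19->7, 20->8, 21->9, 22->10, 27->11, 30->12
Step 2: Rank sum for X: R1 = 1 + 3.5 + 5 + 7 + 8 + 9 + 11 + 12 = 56.5.
Step 3: U_X = R1 - n1(n1+1)/2 = 56.5 - 8*9/2 = 56.5 - 36 = 20.5.
       U_Y = n1*n2 - U_X = 32 - 20.5 = 11.5.
Step 4: Ties are present, so use the tie-corrected normal approximation (with continuity correction) for the p-value.
Step 5: p-value = 0.496152; compare to alpha = 0.1. fail to reject H0.

U_X = 20.5, p = 0.496152, fail to reject H0 at alpha = 0.1.


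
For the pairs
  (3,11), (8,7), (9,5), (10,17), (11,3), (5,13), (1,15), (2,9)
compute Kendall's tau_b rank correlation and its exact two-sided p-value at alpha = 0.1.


Step 1: Enumerate the 28 unordered pairs (i,j) with i<j and classify each by sign(x_j-x_i) * sign(y_j-y_i).
  (1,2):dx=+5,dy=-4->D; (1,3):dx=+6,dy=-6->D; (1,4):dx=+7,dy=+6->C; (1,5):dx=+8,dy=-8->D
  (1,6):dx=+2,dy=+2->C; (1,7):dx=-2,dy=+4->D; (1,8):dx=-1,dy=-2->C; (2,3):dx=+1,dy=-2->D
  (2,4):dx=+2,dy=+10->C; (2,5):dx=+3,dy=-4->D; (2,6):dx=-3,dy=+6->D; (2,7):dx=-7,dy=+8->D
  (2,8):dx=-6,dy=+2->D; (3,4):dx=+1,dy=+12->C; (3,5):dx=+2,dy=-2->D; (3,6):dx=-4,dy=+8->D
  (3,7):dx=-8,dy=+10->D; (3,8):dx=-7,dy=+4->D; (4,5):dx=+1,dy=-14->D; (4,6):dx=-5,dy=-4->C
  (4,7):dx=-9,dy=-2->C; (4,8):dx=-8,dy=-8->C; (5,6):dx=-6,dy=+10->D; (5,7):dx=-10,dy=+12->D
  (5,8):dx=-9,dy=+6->D; (6,7):dx=-4,dy=+2->D; (6,8):dx=-3,dy=-4->C; (7,8):dx=+1,dy=-6->D
Step 2: C = 9, D = 19, total pairs = 28.
Step 3: tau = (C - D)/(n(n-1)/2) = (9 - 19)/28 = -0.357143.
Step 4: Exact two-sided p-value (enumerate n! = 40320 permutations of y under H0): p = 0.275099.
Step 5: alpha = 0.1. fail to reject H0.

tau_b = -0.3571 (C=9, D=19), p = 0.275099, fail to reject H0.


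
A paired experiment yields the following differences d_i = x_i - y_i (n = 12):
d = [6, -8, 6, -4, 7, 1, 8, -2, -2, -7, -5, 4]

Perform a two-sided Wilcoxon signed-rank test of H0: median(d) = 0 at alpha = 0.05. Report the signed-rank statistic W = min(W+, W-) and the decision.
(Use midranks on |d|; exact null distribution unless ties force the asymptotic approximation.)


Step 1: Drop any zero differences (none here) and take |d_i|.
|d| = [6, 8, 6, 4, 7, 1, 8, 2, 2, 7, 5, 4]
Step 2: Midrank |d_i| (ties get averaged ranks).
ranks: |6|->7.5, |8|->11.5, |6|->7.5, |4|->4.5, |7|->9.5, |1|->1, |8|->11.5, |2|->2.5, |2|->2.5, |7|->9.5, |5|->6, |4|->4.5
Step 3: Attach original signs; sum ranks with positive sign and with negative sign.
W+ = 7.5 + 7.5 + 9.5 + 1 + 11.5 + 4.5 = 41.5
W- = 11.5 + 4.5 + 2.5 + 2.5 + 9.5 + 6 = 36.5
(Check: W+ + W- = 78 should equal n(n+1)/2 = 78.)
Step 4: Test statistic W = min(W+, W-) = 36.5.
Step 5: Ties in |d|, so use the tie-corrected normal approximation.
        E[W] = n(n+1)/4 = 12*13/4 = 39.
        Tie groups: |d|=2 (t=2), |d|=4 (t=2), |d|=6 (t=2), |d|=7 (t=2), |d|=8 (t=2); sum(t^3 - t) = 30.
        Var[W] = n(n+1)(2n+1)/24 - sum(t^3-t)/48 = 3900/24 - 30/48 = 161.875.
        z = (W - E[W]) / sqrt(Var[W]) = (36.5 - 39) / 12.7230 = -0.1965.
        Two-sided p = 2*Phi(z) = 0.844223.
Step 6: alpha = 0.05. fail to reject H0.

W+ = 41.5, W- = 36.5, W = min = 36.5, p = 0.844223, fail to reject H0.


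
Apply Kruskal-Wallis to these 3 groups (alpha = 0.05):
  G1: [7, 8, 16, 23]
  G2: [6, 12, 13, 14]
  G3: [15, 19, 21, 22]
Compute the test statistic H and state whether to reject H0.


Step 1: Combine all N = 12 observations and assign midranks.
sorted (value, group, rank): (6,G2,1), (7,G1,2), (8,G1,3), (12,G2,4), (13,G2,5), (14,G2,6), (15,G3,7), (16,G1,8), (19,G3,9), (21,G3,10), (22,G3,11), (23,G1,12)
Step 2: Sum ranks within each group.
R_1 = 25 (n_1 = 4)
R_2 = 16 (n_2 = 4)
R_3 = 37 (n_3 = 4)
Step 3: H = 12/(N(N+1)) * sum(R_i^2/n_i) - 3(N+1)
     = 12/(12*13) * (25^2/4 + 16^2/4 + 37^2/4) - 3*13
     = 0.076923 * 562.5 - 39
     = 4.269231.
Step 4: No ties, so H is used without correction.
Step 5: Under H0, H ~ chi^2(2); p-value = 0.118290.
Step 6: alpha = 0.05. fail to reject H0.

H = 4.2692, df = 2, p = 0.118290, fail to reject H0.


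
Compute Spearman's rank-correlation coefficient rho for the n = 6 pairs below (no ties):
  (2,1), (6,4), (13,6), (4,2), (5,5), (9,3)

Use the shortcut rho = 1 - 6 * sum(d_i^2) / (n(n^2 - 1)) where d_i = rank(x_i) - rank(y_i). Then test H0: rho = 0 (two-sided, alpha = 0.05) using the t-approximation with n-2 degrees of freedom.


Step 1: Rank x and y separately (midranks; no ties here).
rank(x): 2->1, 6->4, 13->6, 4->2, 5->3, 9->5
rank(y): 1->1, 4->4, 6->6, 2->2, 5->5, 3->3
Step 2: d_i = R_x(i) - R_y(i); compute d_i^2.
  (1-1)^2=0, (4-4)^2=0, (6-6)^2=0, (2-2)^2=0, (3-5)^2=4, (5-3)^2=4
sum(d^2) = 8.
Step 3: rho = 1 - 6*8 / (6*(6^2 - 1)) = 1 - 48/210 = 0.771429.
Step 4: Under H0, t = rho * sqrt((n-2)/(1-rho^2)) = 2.4247 ~ t(4).
Step 5: Two-sided p-value from the t-distribution with 4 df = 0.072397.
Step 6: alpha = 0.05. fail to reject H0.

rho = 0.7714, p = 0.072397, fail to reject H0 at alpha = 0.05.


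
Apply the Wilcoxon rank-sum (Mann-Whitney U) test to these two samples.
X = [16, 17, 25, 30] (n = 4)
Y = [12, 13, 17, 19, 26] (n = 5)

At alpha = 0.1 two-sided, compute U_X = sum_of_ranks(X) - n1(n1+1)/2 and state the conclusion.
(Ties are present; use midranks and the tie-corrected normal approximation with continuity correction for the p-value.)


Step 1: Combine and sort all 9 observations; assign midranks.
sorted (value, group): (12,Y), (13,Y), (16,X), (17,X), (17,Y), (19,Y), (25,X), (26,Y), (30,X)
ranks: 12->1, 13->2, 16->3, 17->4.5, 17->4.5, 19->6, 25->7, 26->8, 30->9
Step 2: Rank sum for X: R1 = 3 + 4.5 + 7 + 9 = 23.5.
Step 3: U_X = R1 - n1(n1+1)/2 = 23.5 - 4*5/2 = 23.5 - 10 = 13.5.
       U_Y = n1*n2 - U_X = 20 - 13.5 = 6.5.
Step 4: Ties are present, so use the tie-corrected normal approximation (with continuity correction) for the p-value.
Step 5: p-value = 0.460558; compare to alpha = 0.1. fail to reject H0.

U_X = 13.5, p = 0.460558, fail to reject H0 at alpha = 0.1.


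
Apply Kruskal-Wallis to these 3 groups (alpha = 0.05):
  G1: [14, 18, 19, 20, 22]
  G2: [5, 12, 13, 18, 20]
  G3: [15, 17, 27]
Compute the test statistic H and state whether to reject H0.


Step 1: Combine all N = 13 observations and assign midranks.
sorted (value, group, rank): (5,G2,1), (12,G2,2), (13,G2,3), (14,G1,4), (15,G3,5), (17,G3,6), (18,G1,7.5), (18,G2,7.5), (19,G1,9), (20,G1,10.5), (20,G2,10.5), (22,G1,12), (27,G3,13)
Step 2: Sum ranks within each group.
R_1 = 43 (n_1 = 5)
R_2 = 24 (n_2 = 5)
R_3 = 24 (n_3 = 3)
Step 3: H = 12/(N(N+1)) * sum(R_i^2/n_i) - 3(N+1)
     = 12/(13*14) * (43^2/5 + 24^2/5 + 24^2/3) - 3*14
     = 0.065934 * 677 - 42
     = 2.637363.
Step 4: Ties present; correction factor C = 1 - 12/(13^3 - 13) = 0.994505. Corrected H = 2.637363 / 0.994505 = 2.651934.
Step 5: Under H0, H ~ chi^2(2); p-value = 0.265546.
Step 6: alpha = 0.05. fail to reject H0.

H = 2.6519, df = 2, p = 0.265546, fail to reject H0.


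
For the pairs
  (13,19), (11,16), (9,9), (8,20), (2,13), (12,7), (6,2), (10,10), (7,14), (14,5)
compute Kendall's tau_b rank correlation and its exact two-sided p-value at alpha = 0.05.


Step 1: Enumerate the 45 unordered pairs (i,j) with i<j and classify each by sign(x_j-x_i) * sign(y_j-y_i).
  (1,2):dx=-2,dy=-3->C; (1,3):dx=-4,dy=-10->C; (1,4):dx=-5,dy=+1->D; (1,5):dx=-11,dy=-6->C
  (1,6):dx=-1,dy=-12->C; (1,7):dx=-7,dy=-17->C; (1,8):dx=-3,dy=-9->C; (1,9):dx=-6,dy=-5->C
  (1,10):dx=+1,dy=-14->D; (2,3):dx=-2,dy=-7->C; (2,4):dx=-3,dy=+4->D; (2,5):dx=-9,dy=-3->C
  (2,6):dx=+1,dy=-9->D; (2,7):dx=-5,dy=-14->C; (2,8):dx=-1,dy=-6->C; (2,9):dx=-4,dy=-2->C
  (2,10):dx=+3,dy=-11->D; (3,4):dx=-1,dy=+11->D; (3,5):dx=-7,dy=+4->D; (3,6):dx=+3,dy=-2->D
  (3,7):dx=-3,dy=-7->C; (3,8):dx=+1,dy=+1->C; (3,9):dx=-2,dy=+5->D; (3,10):dx=+5,dy=-4->D
  (4,5):dx=-6,dy=-7->C; (4,6):dx=+4,dy=-13->D; (4,7):dx=-2,dy=-18->C; (4,8):dx=+2,dy=-10->D
  (4,9):dx=-1,dy=-6->C; (4,10):dx=+6,dy=-15->D; (5,6):dx=+10,dy=-6->D; (5,7):dx=+4,dy=-11->D
  (5,8):dx=+8,dy=-3->D; (5,9):dx=+5,dy=+1->C; (5,10):dx=+12,dy=-8->D; (6,7):dx=-6,dy=-5->C
  (6,8):dx=-2,dy=+3->D; (6,9):dx=-5,dy=+7->D; (6,10):dx=+2,dy=-2->D; (7,8):dx=+4,dy=+8->C
  (7,9):dx=+1,dy=+12->C; (7,10):dx=+8,dy=+3->C; (8,9):dx=-3,dy=+4->D; (8,10):dx=+4,dy=-5->D
  (9,10):dx=+7,dy=-9->D
Step 2: C = 22, D = 23, total pairs = 45.
Step 3: tau = (C - D)/(n(n-1)/2) = (22 - 23)/45 = -0.022222.
Step 4: Exact two-sided p-value (enumerate n! = 3628800 permutations of y under H0): p = 1.000000.
Step 5: alpha = 0.05. fail to reject H0.

tau_b = -0.0222 (C=22, D=23), p = 1.000000, fail to reject H0.


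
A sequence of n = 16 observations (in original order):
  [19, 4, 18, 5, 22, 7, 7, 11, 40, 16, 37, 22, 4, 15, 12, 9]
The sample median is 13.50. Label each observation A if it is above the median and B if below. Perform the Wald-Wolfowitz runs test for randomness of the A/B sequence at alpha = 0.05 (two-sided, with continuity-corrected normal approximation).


Step 1: Compute median = 13.50; label A = above, B = below.
Labels in order: ABABABBBAAAABABB  (n_A = 8, n_B = 8)
Step 2: Count runs R = 10.
Step 3: Under H0 (random ordering), E[R] = 2*n_A*n_B/(n_A+n_B) + 1 = 2*8*8/16 + 1 = 9.0000.
        Var[R] = 2*n_A*n_B*(2*n_A*n_B - n_A - n_B) / ((n_A+n_B)^2 * (n_A+n_B-1)) = 14336/3840 = 3.7333.
        SD[R] = 1.9322.
Step 4: Continuity-corrected z = (R - 0.5 - E[R]) / SD[R] = (10 - 0.5 - 9.0000) / 1.9322 = 0.2588.
Step 5: Two-sided p-value via normal approximation = 2*(1 - Phi(|z|)) = 0.795809.
Step 6: alpha = 0.05. fail to reject H0.

R = 10, z = 0.2588, p = 0.795809, fail to reject H0.


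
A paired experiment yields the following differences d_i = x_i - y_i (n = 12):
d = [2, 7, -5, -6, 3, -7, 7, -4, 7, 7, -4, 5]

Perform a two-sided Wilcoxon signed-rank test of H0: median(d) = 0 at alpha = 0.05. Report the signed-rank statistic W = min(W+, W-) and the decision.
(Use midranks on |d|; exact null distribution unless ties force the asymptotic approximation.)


Step 1: Drop any zero differences (none here) and take |d_i|.
|d| = [2, 7, 5, 6, 3, 7, 7, 4, 7, 7, 4, 5]
Step 2: Midrank |d_i| (ties get averaged ranks).
ranks: |2|->1, |7|->10, |5|->5.5, |6|->7, |3|->2, |7|->10, |7|->10, |4|->3.5, |7|->10, |7|->10, |4|->3.5, |5|->5.5
Step 3: Attach original signs; sum ranks with positive sign and with negative sign.
W+ = 1 + 10 + 2 + 10 + 10 + 10 + 5.5 = 48.5
W- = 5.5 + 7 + 10 + 3.5 + 3.5 = 29.5
(Check: W+ + W- = 78 should equal n(n+1)/2 = 78.)
Step 4: Test statistic W = min(W+, W-) = 29.5.
Step 5: Ties in |d|, so use the tie-corrected normal approximation.
        E[W] = n(n+1)/4 = 12*13/4 = 39.
        Tie groups: |d|=4 (t=2), |d|=5 (t=2), |d|=7 (t=5); sum(t^3 - t) = 132.
        Var[W] = n(n+1)(2n+1)/24 - sum(t^3-t)/48 = 3900/24 - 132/48 = 159.75.
        z = (W - E[W]) / sqrt(Var[W]) = (29.5 - 39) / 12.6392 = -0.7516.
        Two-sided p = 2*Phi(z) = 0.452275.
Step 6: alpha = 0.05. fail to reject H0.

W+ = 48.5, W- = 29.5, W = min = 29.5, p = 0.452275, fail to reject H0.


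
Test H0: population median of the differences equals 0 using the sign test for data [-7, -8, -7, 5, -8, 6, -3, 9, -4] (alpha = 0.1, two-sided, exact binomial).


Step 1: Discard zero differences. Original n = 9; n_eff = number of nonzero differences = 9.
Nonzero differences (with sign): -7, -8, -7, +5, -8, +6, -3, +9, -4
Step 2: Count signs: positive = 3, negative = 6.
Step 3: Under H0: P(positive) = 0.5, so the number of positives S ~ Bin(9, 0.5).
Step 4: Two-sided exact p-value = sum of Bin(9,0.5) probabilities at or below the observed probability = 0.507812.
Step 5: alpha = 0.1. fail to reject H0.

n_eff = 9, pos = 3, neg = 6, p = 0.507812, fail to reject H0.


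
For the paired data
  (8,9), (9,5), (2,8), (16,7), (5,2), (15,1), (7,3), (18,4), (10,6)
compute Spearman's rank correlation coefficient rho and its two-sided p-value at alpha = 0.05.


Step 1: Rank x and y separately (midranks; no ties here).
rank(x): 8->4, 9->5, 2->1, 16->8, 5->2, 15->7, 7->3, 18->9, 10->6
rank(y): 9->9, 5->5, 8->8, 7->7, 2->2, 1->1, 3->3, 4->4, 6->6
Step 2: d_i = R_x(i) - R_y(i); compute d_i^2.
  (4-9)^2=25, (5-5)^2=0, (1-8)^2=49, (8-7)^2=1, (2-2)^2=0, (7-1)^2=36, (3-3)^2=0, (9-4)^2=25, (6-6)^2=0
sum(d^2) = 136.
Step 3: rho = 1 - 6*136 / (9*(9^2 - 1)) = 1 - 816/720 = -0.133333.
Step 4: Under H0, t = rho * sqrt((n-2)/(1-rho^2)) = -0.3559 ~ t(7).
Step 5: Two-sided p-value from the t-distribution with 7 df = 0.732368.
Step 6: alpha = 0.05. fail to reject H0.

rho = -0.1333, p = 0.732368, fail to reject H0 at alpha = 0.05.


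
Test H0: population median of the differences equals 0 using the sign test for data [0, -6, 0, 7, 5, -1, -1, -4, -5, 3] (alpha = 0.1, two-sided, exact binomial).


Step 1: Discard zero differences. Original n = 10; n_eff = number of nonzero differences = 8.
Nonzero differences (with sign): -6, +7, +5, -1, -1, -4, -5, +3
Step 2: Count signs: positive = 3, negative = 5.
Step 3: Under H0: P(positive) = 0.5, so the number of positives S ~ Bin(8, 0.5).
Step 4: Two-sided exact p-value = sum of Bin(8,0.5) probabilities at or below the observed probability = 0.726562.
Step 5: alpha = 0.1. fail to reject H0.

n_eff = 8, pos = 3, neg = 5, p = 0.726562, fail to reject H0.


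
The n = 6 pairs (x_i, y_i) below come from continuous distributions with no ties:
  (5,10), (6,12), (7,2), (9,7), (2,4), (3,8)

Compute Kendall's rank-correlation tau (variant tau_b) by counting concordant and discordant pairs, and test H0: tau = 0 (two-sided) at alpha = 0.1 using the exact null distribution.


Step 1: Enumerate the 15 unordered pairs (i,j) with i<j and classify each by sign(x_j-x_i) * sign(y_j-y_i).
  (1,2):dx=+1,dy=+2->C; (1,3):dx=+2,dy=-8->D; (1,4):dx=+4,dy=-3->D; (1,5):dx=-3,dy=-6->C
  (1,6):dx=-2,dy=-2->C; (2,3):dx=+1,dy=-10->D; (2,4):dx=+3,dy=-5->D; (2,5):dx=-4,dy=-8->C
  (2,6):dx=-3,dy=-4->C; (3,4):dx=+2,dy=+5->C; (3,5):dx=-5,dy=+2->D; (3,6):dx=-4,dy=+6->D
  (4,5):dx=-7,dy=-3->C; (4,6):dx=-6,dy=+1->D; (5,6):dx=+1,dy=+4->C
Step 2: C = 8, D = 7, total pairs = 15.
Step 3: tau = (C - D)/(n(n-1)/2) = (8 - 7)/15 = 0.066667.
Step 4: Exact two-sided p-value (enumerate n! = 720 permutations of y under H0): p = 1.000000.
Step 5: alpha = 0.1. fail to reject H0.

tau_b = 0.0667 (C=8, D=7), p = 1.000000, fail to reject H0.


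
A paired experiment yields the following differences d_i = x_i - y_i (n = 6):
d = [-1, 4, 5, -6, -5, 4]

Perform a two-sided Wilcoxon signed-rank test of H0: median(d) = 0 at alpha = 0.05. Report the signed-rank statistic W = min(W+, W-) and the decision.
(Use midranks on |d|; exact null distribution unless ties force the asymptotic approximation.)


Step 1: Drop any zero differences (none here) and take |d_i|.
|d| = [1, 4, 5, 6, 5, 4]
Step 2: Midrank |d_i| (ties get averaged ranks).
ranks: |1|->1, |4|->2.5, |5|->4.5, |6|->6, |5|->4.5, |4|->2.5
Step 3: Attach original signs; sum ranks with positive sign and with negative sign.
W+ = 2.5 + 4.5 + 2.5 = 9.5
W- = 1 + 6 + 4.5 = 11.5
(Check: W+ + W- = 21 should equal n(n+1)/2 = 21.)
Step 4: Test statistic W = min(W+, W-) = 9.5.
Step 5: Ties in |d|, so use the tie-corrected normal approximation.
        E[W] = n(n+1)/4 = 6*7/4 = 10.5.
        Tie groups: |d|=4 (t=2), |d|=5 (t=2); sum(t^3 - t) = 12.
        Var[W] = n(n+1)(2n+1)/24 - sum(t^3-t)/48 = 546/24 - 12/48 = 22.5.
        z = (W - E[W]) / sqrt(Var[W]) = (9.5 - 10.5) / 4.7434 = -0.2108.
        Two-sided p = 2*Phi(z) = 0.833029.
Step 6: alpha = 0.05. fail to reject H0.

W+ = 9.5, W- = 11.5, W = min = 9.5, p = 0.833029, fail to reject H0.


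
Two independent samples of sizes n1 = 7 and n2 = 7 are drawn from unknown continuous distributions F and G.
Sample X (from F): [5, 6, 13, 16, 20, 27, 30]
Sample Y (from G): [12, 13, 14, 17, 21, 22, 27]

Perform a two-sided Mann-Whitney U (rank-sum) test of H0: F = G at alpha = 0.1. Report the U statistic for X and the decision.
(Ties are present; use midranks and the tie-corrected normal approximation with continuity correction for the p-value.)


Step 1: Combine and sort all 14 observations; assign midranks.
sorted (value, group): (5,X), (6,X), (12,Y), (13,X), (13,Y), (14,Y), (16,X), (17,Y), (20,X), (21,Y), (22,Y), (27,X), (27,Y), (30,X)
ranks: 5->1, 6->2, 12->3, 13->4.5, 13->4.5, 14->6, 16->7, 17->8, 20->9, 21->10, 22->11, 27->12.5, 27->12.5, 30->14
Step 2: Rank sum for X: R1 = 1 + 2 + 4.5 + 7 + 9 + 12.5 + 14 = 50.
Step 3: U_X = R1 - n1(n1+1)/2 = 50 - 7*8/2 = 50 - 28 = 22.
       U_Y = n1*n2 - U_X = 49 - 22 = 27.
Step 4: Ties are present, so use the tie-corrected normal approximation (with continuity correction) for the p-value.
Step 5: p-value = 0.797863; compare to alpha = 0.1. fail to reject H0.

U_X = 22, p = 0.797863, fail to reject H0 at alpha = 0.1.


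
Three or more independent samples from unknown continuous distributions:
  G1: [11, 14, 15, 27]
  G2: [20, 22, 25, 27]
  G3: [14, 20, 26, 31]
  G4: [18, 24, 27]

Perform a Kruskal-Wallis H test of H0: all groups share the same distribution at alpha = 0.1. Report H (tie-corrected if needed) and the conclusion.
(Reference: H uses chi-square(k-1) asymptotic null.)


Step 1: Combine all N = 15 observations and assign midranks.
sorted (value, group, rank): (11,G1,1), (14,G1,2.5), (14,G3,2.5), (15,G1,4), (18,G4,5), (20,G2,6.5), (20,G3,6.5), (22,G2,8), (24,G4,9), (25,G2,10), (26,G3,11), (27,G1,13), (27,G2,13), (27,G4,13), (31,G3,15)
Step 2: Sum ranks within each group.
R_1 = 20.5 (n_1 = 4)
R_2 = 37.5 (n_2 = 4)
R_3 = 35 (n_3 = 4)
R_4 = 27 (n_4 = 3)
Step 3: H = 12/(N(N+1)) * sum(R_i^2/n_i) - 3(N+1)
     = 12/(15*16) * (20.5^2/4 + 37.5^2/4 + 35^2/4 + 27^2/3) - 3*16
     = 0.050000 * 1005.88 - 48
     = 2.293750.
Step 4: Ties present; correction factor C = 1 - 36/(15^3 - 15) = 0.989286. Corrected H = 2.293750 / 0.989286 = 2.318592.
Step 5: Under H0, H ~ chi^2(3); p-value = 0.508969.
Step 6: alpha = 0.1. fail to reject H0.

H = 2.3186, df = 3, p = 0.508969, fail to reject H0.


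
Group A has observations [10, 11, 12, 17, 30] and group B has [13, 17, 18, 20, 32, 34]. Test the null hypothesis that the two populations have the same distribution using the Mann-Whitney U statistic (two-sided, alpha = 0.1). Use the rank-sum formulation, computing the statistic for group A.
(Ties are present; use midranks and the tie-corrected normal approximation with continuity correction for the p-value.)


Step 1: Combine and sort all 11 observations; assign midranks.
sorted (value, group): (10,X), (11,X), (12,X), (13,Y), (17,X), (17,Y), (18,Y), (20,Y), (30,X), (32,Y), (34,Y)
ranks: 10->1, 11->2, 12->3, 13->4, 17->5.5, 17->5.5, 18->7, 20->8, 30->9, 32->10, 34->11
Step 2: Rank sum for X: R1 = 1 + 2 + 3 + 5.5 + 9 = 20.5.
Step 3: U_X = R1 - n1(n1+1)/2 = 20.5 - 5*6/2 = 20.5 - 15 = 5.5.
       U_Y = n1*n2 - U_X = 30 - 5.5 = 24.5.
Step 4: Ties are present, so use the tie-corrected normal approximation (with continuity correction) for the p-value.
Step 5: p-value = 0.099576; compare to alpha = 0.1. reject H0.

U_X = 5.5, p = 0.099576, reject H0 at alpha = 0.1.


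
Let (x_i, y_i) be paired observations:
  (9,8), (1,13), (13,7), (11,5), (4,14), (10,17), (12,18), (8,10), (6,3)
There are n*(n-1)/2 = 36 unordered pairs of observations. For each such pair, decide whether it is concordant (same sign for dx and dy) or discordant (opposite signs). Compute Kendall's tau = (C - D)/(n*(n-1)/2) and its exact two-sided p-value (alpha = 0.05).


Step 1: Enumerate the 36 unordered pairs (i,j) with i<j and classify each by sign(x_j-x_i) * sign(y_j-y_i).
  (1,2):dx=-8,dy=+5->D; (1,3):dx=+4,dy=-1->D; (1,4):dx=+2,dy=-3->D; (1,5):dx=-5,dy=+6->D
  (1,6):dx=+1,dy=+9->C; (1,7):dx=+3,dy=+10->C; (1,8):dx=-1,dy=+2->D; (1,9):dx=-3,dy=-5->C
  (2,3):dx=+12,dy=-6->D; (2,4):dx=+10,dy=-8->D; (2,5):dx=+3,dy=+1->C; (2,6):dx=+9,dy=+4->C
  (2,7):dx=+11,dy=+5->C; (2,8):dx=+7,dy=-3->D; (2,9):dx=+5,dy=-10->D; (3,4):dx=-2,dy=-2->C
  (3,5):dx=-9,dy=+7->D; (3,6):dx=-3,dy=+10->D; (3,7):dx=-1,dy=+11->D; (3,8):dx=-5,dy=+3->D
  (3,9):dx=-7,dy=-4->C; (4,5):dx=-7,dy=+9->D; (4,6):dx=-1,dy=+12->D; (4,7):dx=+1,dy=+13->C
  (4,8):dx=-3,dy=+5->D; (4,9):dx=-5,dy=-2->C; (5,6):dx=+6,dy=+3->C; (5,7):dx=+8,dy=+4->C
  (5,8):dx=+4,dy=-4->D; (5,9):dx=+2,dy=-11->D; (6,7):dx=+2,dy=+1->C; (6,8):dx=-2,dy=-7->C
  (6,9):dx=-4,dy=-14->C; (7,8):dx=-4,dy=-8->C; (7,9):dx=-6,dy=-15->C; (8,9):dx=-2,dy=-7->C
Step 2: C = 18, D = 18, total pairs = 36.
Step 3: tau = (C - D)/(n(n-1)/2) = (18 - 18)/36 = 0.000000.
Step 4: Exact two-sided p-value (enumerate n! = 362880 permutations of y under H0): p = 1.000000.
Step 5: alpha = 0.05. fail to reject H0.

tau_b = 0.0000 (C=18, D=18), p = 1.000000, fail to reject H0.


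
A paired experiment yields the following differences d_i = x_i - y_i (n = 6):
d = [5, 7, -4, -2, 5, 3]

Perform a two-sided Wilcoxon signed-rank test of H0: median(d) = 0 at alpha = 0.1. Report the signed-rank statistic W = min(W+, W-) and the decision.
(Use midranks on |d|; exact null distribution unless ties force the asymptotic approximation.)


Step 1: Drop any zero differences (none here) and take |d_i|.
|d| = [5, 7, 4, 2, 5, 3]
Step 2: Midrank |d_i| (ties get averaged ranks).
ranks: |5|->4.5, |7|->6, |4|->3, |2|->1, |5|->4.5, |3|->2
Step 3: Attach original signs; sum ranks with positive sign and with negative sign.
W+ = 4.5 + 6 + 4.5 + 2 = 17
W- = 3 + 1 = 4
(Check: W+ + W- = 21 should equal n(n+1)/2 = 21.)
Step 4: Test statistic W = min(W+, W-) = 4.
Step 5: Ties in |d|, so use the tie-corrected normal approximation.
        E[W] = n(n+1)/4 = 6*7/4 = 10.5.
        Tie groups: |d|=5 (t=2); sum(t^3 - t) = 6.
        Var[W] = n(n+1)(2n+1)/24 - sum(t^3-t)/48 = 546/24 - 6/48 = 22.625.
        z = (W - E[W]) / sqrt(Var[W]) = (4 - 10.5) / 4.7566 = -1.3665.
        Two-sided p = 2*Phi(z) = 0.171773.
Step 6: alpha = 0.1. fail to reject H0.

W+ = 17, W- = 4, W = min = 4, p = 0.171773, fail to reject H0.


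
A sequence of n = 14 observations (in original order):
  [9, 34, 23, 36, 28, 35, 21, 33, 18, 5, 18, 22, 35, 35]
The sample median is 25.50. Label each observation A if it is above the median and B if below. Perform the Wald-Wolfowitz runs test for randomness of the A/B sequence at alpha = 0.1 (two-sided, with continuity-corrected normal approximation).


Step 1: Compute median = 25.50; label A = above, B = below.
Labels in order: BABAAABABBBBAA  (n_A = 7, n_B = 7)
Step 2: Count runs R = 8.
Step 3: Under H0 (random ordering), E[R] = 2*n_A*n_B/(n_A+n_B) + 1 = 2*7*7/14 + 1 = 8.0000.
        Var[R] = 2*n_A*n_B*(2*n_A*n_B - n_A - n_B) / ((n_A+n_B)^2 * (n_A+n_B-1)) = 8232/2548 = 3.2308.
        SD[R] = 1.7974.
Step 4: R = E[R], so z = 0 with no continuity correction.
Step 5: Two-sided p-value via normal approximation = 2*(1 - Phi(|z|)) = 1.000000.
Step 6: alpha = 0.1. fail to reject H0.

R = 8, z = 0.0000, p = 1.000000, fail to reject H0.


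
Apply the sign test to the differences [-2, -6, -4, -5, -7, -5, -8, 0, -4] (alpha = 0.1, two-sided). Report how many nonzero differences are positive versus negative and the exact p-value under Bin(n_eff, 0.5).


Step 1: Discard zero differences. Original n = 9; n_eff = number of nonzero differences = 8.
Nonzero differences (with sign): -2, -6, -4, -5, -7, -5, -8, -4
Step 2: Count signs: positive = 0, negative = 8.
Step 3: Under H0: P(positive) = 0.5, so the number of positives S ~ Bin(8, 0.5).
Step 4: Two-sided exact p-value = sum of Bin(8,0.5) probabilities at or below the observed probability = 0.007812.
Step 5: alpha = 0.1. reject H0.

n_eff = 8, pos = 0, neg = 8, p = 0.007812, reject H0.


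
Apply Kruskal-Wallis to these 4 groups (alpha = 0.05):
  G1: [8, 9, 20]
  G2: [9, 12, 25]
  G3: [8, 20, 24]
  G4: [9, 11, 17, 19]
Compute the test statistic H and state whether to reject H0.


Step 1: Combine all N = 13 observations and assign midranks.
sorted (value, group, rank): (8,G1,1.5), (8,G3,1.5), (9,G1,4), (9,G2,4), (9,G4,4), (11,G4,6), (12,G2,7), (17,G4,8), (19,G4,9), (20,G1,10.5), (20,G3,10.5), (24,G3,12), (25,G2,13)
Step 2: Sum ranks within each group.
R_1 = 16 (n_1 = 3)
R_2 = 24 (n_2 = 3)
R_3 = 24 (n_3 = 3)
R_4 = 27 (n_4 = 4)
Step 3: H = 12/(N(N+1)) * sum(R_i^2/n_i) - 3(N+1)
     = 12/(13*14) * (16^2/3 + 24^2/3 + 24^2/3 + 27^2/4) - 3*14
     = 0.065934 * 651.583 - 42
     = 0.961538.
Step 4: Ties present; correction factor C = 1 - 36/(13^3 - 13) = 0.983516. Corrected H = 0.961538 / 0.983516 = 0.977654.
Step 5: Under H0, H ~ chi^2(3); p-value = 0.806659.
Step 6: alpha = 0.05. fail to reject H0.

H = 0.9777, df = 3, p = 0.806659, fail to reject H0.
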